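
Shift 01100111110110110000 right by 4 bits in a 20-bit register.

Original: 01100111110110110000 (decimal 425392)
Shift right by 4 positions
Drop the 4 low bits; fill with zeros on the left
Result: 00000110011111011011 (decimal 26587)
Equivalent: 425392 >> 4 = 425392 ÷ 2^4 = 26587



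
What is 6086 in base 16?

Using repeated division by 16 (digits 10–15 are A–F):
6086 ÷ 16 = 380 remainder 6
380 ÷ 16 = 23 remainder 12 (C)
23 ÷ 16 = 1 remainder 7
1 ÷ 16 = 0 remainder 1
Reading remainders bottom to top: 17C6



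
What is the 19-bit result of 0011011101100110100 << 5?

Original: 0011011101100110100 (decimal 113460)
Shift left by 5 positions
Append 5 zeros on the right and drop the 5 high bits that overflow the 19-bit width
Result: 1110110011010000000 (decimal 484992)
Equivalent: 113460 << 5 = 113460 × 2^5 = 3630720, truncated to 19 bits = 484992



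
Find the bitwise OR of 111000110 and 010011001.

OR: 1 when either bit is 1
  111000110
| 010011001
-----------
  111011111
Decimal: 454 | 153 = 479



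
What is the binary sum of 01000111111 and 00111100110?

Add column by column from the right: bit + bit + carry-in; write the sum mod 2, carry 1 when the sum is 2 or 3.
carry:  11111111100
        01000111111
+       00111100110
-------------------
       010000100101
(the carry out of the leftmost column, 0, becomes the leading bit)
Decimal check:
  01000111111 = 512 + 32 + 16 + 8 + 4 + 2 + 1 = 575
  00111100110 = 256 + 128 + 64 + 32 + 4 + 2 = 486
  575 + 486 = 1061, and 010000100101 = 1024 + 32 + 4 + 1 = 1061 ✓



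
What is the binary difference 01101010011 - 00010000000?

Method 1 - Direct subtraction (column by column from the right: bit − bit − borrow-in; if negative, add 2 and borrow 1 from the next column):
borrow: 00100000000
        01101010011
-       00010000000
-------------------
        01011010011

Method 2 - Add two's complement:
Two's complement of 00010000000: invert → 11101111111, add 1 → 11110000000
  01101010011
+ 11110000000
-------------
 101011010011  (end carry out of the top bit = 1)
Discarding the end carry: 01011010011
Decimal check:
  01101010011 = 512 + 256 + 64 + 16 + 2 + 1 = 851
  00010000000 = 128
  851 - 128 = 723, and 01011010011 = 512 + 128 + 64 + 16 + 2 + 1 = 723 ✓



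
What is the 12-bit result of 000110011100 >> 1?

Original: 000110011100 (decimal 412)
Shift right by 1 position
Drop the 1 low bit; fill with zero on the left
Result: 000011001110 (decimal 206)
Equivalent: 412 >> 1 = 412 ÷ 2^1 = 206



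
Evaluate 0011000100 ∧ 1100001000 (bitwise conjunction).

AND: 1 only when both bits are 1
  0011000100
& 1100001000
------------
  0000000000
Decimal: 196 & 776 = 0



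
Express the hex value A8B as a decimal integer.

Expand by place value (powers of 16):
Digit values: A = 10, B = 11
A8B = 10 × 16^2 + 8 × 16^1 + 11 × 16^0
= 10 × 256 + 8 × 16 + 11 × 1
= 2560 + 128 + 11
= 2699



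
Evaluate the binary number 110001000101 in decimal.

Sum of powers of 2 for each 1-bit:
2^0 + 2^2 + 2^6 + 2^10 + 2^11
= 1 + 4 + 64 + 1024 + 2048
= 3141



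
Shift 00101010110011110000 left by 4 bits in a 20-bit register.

Original: 00101010110011110000 (decimal 175344)
Shift left by 4 positions
Append 4 zeros on the right and drop the 4 high bits that overflow the 20-bit width
Result: 10101100111100000000 (decimal 708352)
Equivalent: 175344 << 4 = 175344 × 2^4 = 2805504, truncated to 20 bits = 708352



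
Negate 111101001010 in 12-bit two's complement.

Original (sign bit 1, negative): 111101001010
Step 1 - Invert all bits: 000010110101
Step 2 - Add 1: 000010110110
Verification: 111101001010 + 000010110110 = 1000000000000; discarding the end carry (carry out of the top bit) leaves the 12-bit value 000000000000, as required for x + (-x)



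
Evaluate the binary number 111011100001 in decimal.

Sum of powers of 2 for each 1-bit:
2^0 + 2^5 + 2^6 + 2^7 + 2^9 + 2^10 + 2^11
= 1 + 32 + 64 + 128 + 512 + 1024 + 2048
= 3809



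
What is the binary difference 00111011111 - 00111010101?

Method 1 - Direct subtraction (column by column from the right: bit − bit − borrow-in; if negative, add 2 and borrow 1 from the next column):
borrow: 00000000000
        00111011111
-       00111010101
-------------------
        00000001010

Method 2 - Add two's complement:
Two's complement of 00111010101: invert → 11000101010, add 1 → 11000101011
  00111011111
+ 11000101011
-------------
 100000001010  (end carry out of the top bit = 1)
Discarding the end carry: 00000001010
Decimal check:
  00111011111 = 256 + 128 + 64 + 16 + 8 + 4 + 2 + 1 = 479
  00111010101 = 256 + 128 + 64 + 16 + 4 + 1 = 469
  479 - 469 = 10, and 00000001010 = 8 + 2 = 10 ✓



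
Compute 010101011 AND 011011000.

AND: 1 only when both bits are 1
  010101011
& 011011000
-----------
  010001000
Decimal: 171 & 216 = 136



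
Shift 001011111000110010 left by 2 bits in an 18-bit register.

Original: 001011111000110010 (decimal 48690)
Shift left by 2 positions
Append 2 zeros on the right
Result: 101111100011001000 (decimal 194760)
Equivalent: 48690 << 2 = 48690 × 2^2 = 194760



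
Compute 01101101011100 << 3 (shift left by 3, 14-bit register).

Original: 01101101011100 (decimal 7004)
Shift left by 3 positions
Append 3 zeros on the right and drop the 3 high bits that overflow the 14-bit width
Result: 01101011100000 (decimal 6880)
Equivalent: 7004 << 3 = 7004 × 2^3 = 56032, truncated to 14 bits = 6880



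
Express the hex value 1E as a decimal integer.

Expand by place value (powers of 16):
Digit values: E = 14
1E = 1 × 16^1 + 14 × 16^0
= 1 × 16 + 14 × 1
= 16 + 14
= 30



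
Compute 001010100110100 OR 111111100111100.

OR: 1 when either bit is 1
  001010100110100
| 111111100111100
-----------------
  111111100111100
Decimal: 5428 | 32572 = 32572



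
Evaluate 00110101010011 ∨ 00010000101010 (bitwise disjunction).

OR: 1 when either bit is 1
  00110101010011
| 00010000101010
----------------
  00110101111011
Decimal: 3411 | 1066 = 3451



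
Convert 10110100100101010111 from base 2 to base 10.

Sum of powers of 2 for each 1-bit:
2^0 + 2^1 + 2^2 + 2^4 + 2^6 + 2^8 + 2^11 + 2^14 + 2^16 + 2^17 + 2^19
= 1 + 2 + 4 + 16 + 64 + 256 + 2048 + 16384 + 65536 + 131072 + 524288
= 739671



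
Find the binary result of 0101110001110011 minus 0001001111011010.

Method 1 - Direct subtraction (column by column from the right: bit − bit − borrow-in; if negative, add 2 and borrow 1 from the next column):
borrow: 0000011100110000
        0101110001110011
-       0001001111011010
------------------------
        0100100010011001

Method 2 - Add two's complement:
Two's complement of 0001001111011010: invert → 1110110000100101, add 1 → 1110110000100110
  0101110001110011
+ 1110110000100110
------------------
 10100100010011001  (end carry out of the top bit = 1)
Discarding the end carry: 0100100010011001
Decimal check:
  0101110001110011 = 16384 + 4096 + 2048 + 1024 + 64 + 32 + 16 + 2 + 1 = 23667
  0001001111011010 = 4096 + 512 + 256 + 128 + 64 + 16 + 8 + 2 = 5082
  23667 - 5082 = 18585, and 0100100010011001 = 16384 + 2048 + 128 + 16 + 8 + 1 = 18585 ✓



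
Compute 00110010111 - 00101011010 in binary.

Method 1 - Direct subtraction (column by column from the right: bit − bit − borrow-in; if negative, add 2 and borrow 1 from the next column):
borrow: 00011110000
        00110010111
-       00101011010
-------------------
        00000111101

Method 2 - Add two's complement:
Two's complement of 00101011010: invert → 11010100101, add 1 → 11010100110
  00110010111
+ 11010100110
-------------
 100000111101  (end carry out of the top bit = 1)
Discarding the end carry: 00000111101
Decimal check:
  00110010111 = 256 + 128 + 16 + 4 + 2 + 1 = 407
  00101011010 = 256 + 64 + 16 + 8 + 2 = 346
  407 - 346 = 61, and 00000111101 = 32 + 16 + 8 + 4 + 1 = 61 ✓



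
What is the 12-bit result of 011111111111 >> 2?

Original: 011111111111 (decimal 2047)
Shift right by 2 positions
Drop the 2 low bits; fill with zeros on the left
Result: 000111111111 (decimal 511)
Equivalent: 2047 >> 2 = 2047 ÷ 2^2 = 511



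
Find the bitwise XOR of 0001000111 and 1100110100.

XOR: 1 when bits differ
  0001000111
^ 1100110100
------------
  1101110011
Decimal: 71 ^ 820 = 883



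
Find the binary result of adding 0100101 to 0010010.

Add column by column from the right: bit + bit + carry-in; write the sum mod 2, carry 1 when the sum is 2 or 3.
carry:  0000000
        0100101
+       0010010
---------------
       00110111
(the carry out of the leftmost column, 0, becomes the leading bit)
Decimal check:
  0100101 = 32 + 4 + 1 = 37
  0010010 = 16 + 2 = 18
  37 + 18 = 55, and 00110111 = 32 + 16 + 4 + 2 + 1 = 55 ✓



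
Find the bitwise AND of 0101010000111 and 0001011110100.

AND: 1 only when both bits are 1
  0101010000111
& 0001011110100
---------------
  0001010000100
Decimal: 2695 & 756 = 644



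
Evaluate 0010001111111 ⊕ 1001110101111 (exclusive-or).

XOR: 1 when bits differ
  0010001111111
^ 1001110101111
---------------
  1011111010000
Decimal: 1151 ^ 5039 = 6096



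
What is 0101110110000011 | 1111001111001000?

OR: 1 when either bit is 1
  0101110110000011
| 1111001111001000
------------------
  1111111111001011
Decimal: 23939 | 62408 = 65483



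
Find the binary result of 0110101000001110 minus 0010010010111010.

Method 1 - Direct subtraction (column by column from the right: bit − bit − borrow-in; if negative, add 2 and borrow 1 from the next column):
borrow: 0000101111100000
        0110101000001110
-       0010010010111010
------------------------
        0100010101010100

Method 2 - Add two's complement:
Two's complement of 0010010010111010: invert → 1101101101000101, add 1 → 1101101101000110
  0110101000001110
+ 1101101101000110
------------------
 10100010101010100  (end carry out of the top bit = 1)
Discarding the end carry: 0100010101010100
Decimal check:
  0110101000001110 = 16384 + 8192 + 2048 + 512 + 8 + 4 + 2 = 27150
  0010010010111010 = 8192 + 1024 + 128 + 32 + 16 + 8 + 2 = 9402
  27150 - 9402 = 17748, and 0100010101010100 = 16384 + 1024 + 256 + 64 + 16 + 4 = 17748 ✓



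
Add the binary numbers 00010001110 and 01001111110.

Add column by column from the right: bit + bit + carry-in; write the sum mod 2, carry 1 when the sum is 2 or 3.
carry:  00111111100
        00010001110
+       01001111110
-------------------
       001100001100
(the carry out of the leftmost column, 0, becomes the leading bit)
Decimal check:
  00010001110 = 128 + 8 + 4 + 2 = 142
  01001111110 = 512 + 64 + 32 + 16 + 8 + 4 + 2 = 638
  142 + 638 = 780, and 001100001100 = 512 + 256 + 8 + 4 = 780 ✓



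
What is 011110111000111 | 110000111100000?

OR: 1 when either bit is 1
  011110111000111
| 110000111100000
-----------------
  111110111100111
Decimal: 15815 | 25056 = 32231



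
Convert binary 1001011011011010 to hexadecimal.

Group into 4-bit nibbles from right:
  1001 = 9
  0110 = 6
  1101 = D
  1010 = A
Result: 96DA



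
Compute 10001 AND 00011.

AND: 1 only when both bits are 1
  10001
& 00011
-------
  00001
Decimal: 17 & 3 = 1



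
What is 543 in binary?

Using repeated division by 2:
543 ÷ 2 = 271 remainder 1
271 ÷ 2 = 135 remainder 1
135 ÷ 2 = 67 remainder 1
67 ÷ 2 = 33 remainder 1
33 ÷ 2 = 16 remainder 1
16 ÷ 2 = 8 remainder 0
8 ÷ 2 = 4 remainder 0
4 ÷ 2 = 2 remainder 0
2 ÷ 2 = 1 remainder 0
1 ÷ 2 = 0 remainder 1
Reading remainders bottom to top: 1000011111



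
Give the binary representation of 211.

Using repeated division by 2:
211 ÷ 2 = 105 remainder 1
105 ÷ 2 = 52 remainder 1
52 ÷ 2 = 26 remainder 0
26 ÷ 2 = 13 remainder 0
13 ÷ 2 = 6 remainder 1
6 ÷ 2 = 3 remainder 0
3 ÷ 2 = 1 remainder 1
1 ÷ 2 = 0 remainder 1
Reading remainders bottom to top: 11010011



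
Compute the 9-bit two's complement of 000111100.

Original: 000111100
Step 1 - Invert all bits: 111000011
Step 2 - Add 1: 111000100
Verification: 000111100 + 111000100 = 1000000000; discarding the end carry (carry out of the top bit) leaves the 9-bit value 000000000, as required for x + (-x)



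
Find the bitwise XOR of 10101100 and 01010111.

XOR: 1 when bits differ
  10101100
^ 01010111
----------
  11111011
Decimal: 172 ^ 87 = 251



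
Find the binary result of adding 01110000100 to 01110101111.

Add column by column from the right: bit + bit + carry-in; write the sum mod 2, carry 1 when the sum is 2 or 3.
carry:  11100011000
        01110000100
+       01110101111
-------------------
       011100110011
(the carry out of the leftmost column, 0, becomes the leading bit)
Decimal check:
  01110000100 = 512 + 256 + 128 + 4 = 900
  01110101111 = 512 + 256 + 128 + 32 + 8 + 4 + 2 + 1 = 943
  900 + 943 = 1843, and 011100110011 = 1024 + 512 + 256 + 32 + 16 + 2 + 1 = 1843 ✓



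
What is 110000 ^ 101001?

XOR: 1 when bits differ
  110000
^ 101001
--------
  011001
Decimal: 48 ^ 41 = 25



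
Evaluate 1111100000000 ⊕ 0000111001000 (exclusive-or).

XOR: 1 when bits differ
  1111100000000
^ 0000111001000
---------------
  1111011001000
Decimal: 7936 ^ 456 = 7880



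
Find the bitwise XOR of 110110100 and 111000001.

XOR: 1 when bits differ
  110110100
^ 111000001
-----------
  001110101
Decimal: 436 ^ 449 = 117



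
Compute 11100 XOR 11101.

XOR: 1 when bits differ
  11100
^ 11101
-------
  00001
Decimal: 28 ^ 29 = 1



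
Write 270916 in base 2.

Using repeated division by 2:
270916 ÷ 2 = 135458 remainder 0
135458 ÷ 2 = 67729 remainder 0
67729 ÷ 2 = 33864 remainder 1
33864 ÷ 2 = 16932 remainder 0
16932 ÷ 2 = 8466 remainder 0
8466 ÷ 2 = 4233 remainder 0
4233 ÷ 2 = 2116 remainder 1
2116 ÷ 2 = 1058 remainder 0
1058 ÷ 2 = 529 remainder 0
529 ÷ 2 = 264 remainder 1
264 ÷ 2 = 132 remainder 0
132 ÷ 2 = 66 remainder 0
66 ÷ 2 = 33 remainder 0
33 ÷ 2 = 16 remainder 1
16 ÷ 2 = 8 remainder 0
8 ÷ 2 = 4 remainder 0
4 ÷ 2 = 2 remainder 0
2 ÷ 2 = 1 remainder 0
1 ÷ 2 = 0 remainder 1
Reading remainders bottom to top: 1000010001001000100



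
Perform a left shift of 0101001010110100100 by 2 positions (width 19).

Original: 0101001010110100100 (decimal 169380)
Shift left by 2 positions
Append 2 zeros on the right and drop the 2 high bits that overflow the 19-bit width
Result: 0100101011010010000 (decimal 153232)
Equivalent: 169380 << 2 = 169380 × 2^2 = 677520, truncated to 19 bits = 153232



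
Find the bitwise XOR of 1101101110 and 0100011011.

XOR: 1 when bits differ
  1101101110
^ 0100011011
------------
  1001110101
Decimal: 878 ^ 283 = 629



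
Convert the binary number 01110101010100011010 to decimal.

Sum of powers of 2 for each 1-bit:
2^1 + 2^3 + 2^4 + 2^8 + 2^10 + 2^12 + 2^14 + 2^16 + 2^17 + 2^18
= 2 + 8 + 16 + 256 + 1024 + 4096 + 16384 + 65536 + 131072 + 262144
= 480538



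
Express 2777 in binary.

Using repeated division by 2:
2777 ÷ 2 = 1388 remainder 1
1388 ÷ 2 = 694 remainder 0
694 ÷ 2 = 347 remainder 0
347 ÷ 2 = 173 remainder 1
173 ÷ 2 = 86 remainder 1
86 ÷ 2 = 43 remainder 0
43 ÷ 2 = 21 remainder 1
21 ÷ 2 = 10 remainder 1
10 ÷ 2 = 5 remainder 0
5 ÷ 2 = 2 remainder 1
2 ÷ 2 = 1 remainder 0
1 ÷ 2 = 0 remainder 1
Reading remainders bottom to top: 101011011001



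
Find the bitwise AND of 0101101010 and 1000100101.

AND: 1 only when both bits are 1
  0101101010
& 1000100101
------------
  0000100000
Decimal: 362 & 549 = 32



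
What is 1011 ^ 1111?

XOR: 1 when bits differ
  1011
^ 1111
------
  0100
Decimal: 11 ^ 15 = 4



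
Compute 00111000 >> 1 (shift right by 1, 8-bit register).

Original: 00111000 (decimal 56)
Shift right by 1 position
Drop the 1 low bit; fill with zero on the left
Result: 00011100 (decimal 28)
Equivalent: 56 >> 1 = 56 ÷ 2^1 = 28



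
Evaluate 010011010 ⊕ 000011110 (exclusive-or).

XOR: 1 when bits differ
  010011010
^ 000011110
-----------
  010000100
Decimal: 154 ^ 30 = 132



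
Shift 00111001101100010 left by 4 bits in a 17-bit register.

Original: 00111001101100010 (decimal 29538)
Shift left by 4 positions
Append 4 zeros on the right and drop the 4 high bits that overflow the 17-bit width
Result: 10011011000100000 (decimal 79392)
Equivalent: 29538 << 4 = 29538 × 2^4 = 472608, truncated to 17 bits = 79392



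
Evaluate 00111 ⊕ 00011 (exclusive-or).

XOR: 1 when bits differ
  00111
^ 00011
-------
  00100
Decimal: 7 ^ 3 = 4



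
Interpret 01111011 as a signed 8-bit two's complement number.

Binary: 01111011
Sign bit: 0 (non-negative)
Read directly as an unsigned value:
01111011 = 64 + 32 + 16 + 8 + 2 + 1 = 123
Value: 123



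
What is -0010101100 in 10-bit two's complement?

Original: 0010101100
Step 1 - Invert all bits: 1101010011
Step 2 - Add 1: 1101010100
Verification: 0010101100 + 1101010100 = 10000000000; discarding the end carry (carry out of the top bit) leaves the 10-bit value 0000000000, as required for x + (-x)



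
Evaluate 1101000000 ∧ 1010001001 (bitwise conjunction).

AND: 1 only when both bits are 1
  1101000000
& 1010001001
------------
  1000000000
Decimal: 832 & 649 = 512



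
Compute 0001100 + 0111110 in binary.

Add column by column from the right: bit + bit + carry-in; write the sum mod 2, carry 1 when the sum is 2 or 3.
carry:  1111000
        0001100
+       0111110
---------------
       01001010
(the carry out of the leftmost column, 0, becomes the leading bit)
Decimal check:
  0001100 = 8 + 4 = 12
  0111110 = 32 + 16 + 8 + 4 + 2 = 62
  12 + 62 = 74, and 01001010 = 64 + 8 + 2 = 74 ✓



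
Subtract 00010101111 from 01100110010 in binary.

Method 1 - Direct subtraction (column by column from the right: bit − bit − borrow-in; if negative, add 2 and borrow 1 from the next column):
borrow: 00100011110
        01100110010
-       00010101111
-------------------
        01010000011

Method 2 - Add two's complement:
Two's complement of 00010101111: invert → 11101010000, add 1 → 11101010001
  01100110010
+ 11101010001
-------------
 101010000011  (end carry out of the top bit = 1)
Discarding the end carry: 01010000011
Decimal check:
  01100110010 = 512 + 256 + 32 + 16 + 2 = 818
  00010101111 = 128 + 32 + 8 + 4 + 2 + 1 = 175
  818 - 175 = 643, and 01010000011 = 512 + 128 + 2 + 1 = 643 ✓



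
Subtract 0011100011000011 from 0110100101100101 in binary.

Method 1 - Direct subtraction (column by column from the right: bit − bit − borrow-in; if negative, add 2 and borrow 1 from the next column):
borrow: 0110000100000100
        0110100101100101
-       0011100011000011
------------------------
        0011000010100010

Method 2 - Add two's complement:
Two's complement of 0011100011000011: invert → 1100011100111100, add 1 → 1100011100111101
  0110100101100101
+ 1100011100111101
------------------
 10011000010100010  (end carry out of the top bit = 1)
Discarding the end carry: 0011000010100010
Decimal check:
  0110100101100101 = 16384 + 8192 + 2048 + 256 + 64 + 32 + 4 + 1 = 26981
  0011100011000011 = 8192 + 4096 + 2048 + 128 + 64 + 2 + 1 = 14531
  26981 - 14531 = 12450, and 0011000010100010 = 8192 + 4096 + 128 + 32 + 2 = 12450 ✓



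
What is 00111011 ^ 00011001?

XOR: 1 when bits differ
  00111011
^ 00011001
----------
  00100010
Decimal: 59 ^ 25 = 34



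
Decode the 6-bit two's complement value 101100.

Binary: 101100
Sign bit: 1 (negative)
Invert: 010011
Add 1:  010100
Magnitude: 010100 = 16 + 4 = 20
Value: -20



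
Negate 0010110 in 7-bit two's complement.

Original: 0010110
Step 1 - Invert all bits: 1101001
Step 2 - Add 1: 1101010
Verification: 0010110 + 1101010 = 10000000; discarding the end carry (carry out of the top bit) leaves the 7-bit value 0000000, as required for x + (-x)



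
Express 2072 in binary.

Using repeated division by 2:
2072 ÷ 2 = 1036 remainder 0
1036 ÷ 2 = 518 remainder 0
518 ÷ 2 = 259 remainder 0
259 ÷ 2 = 129 remainder 1
129 ÷ 2 = 64 remainder 1
64 ÷ 2 = 32 remainder 0
32 ÷ 2 = 16 remainder 0
16 ÷ 2 = 8 remainder 0
8 ÷ 2 = 4 remainder 0
4 ÷ 2 = 2 remainder 0
2 ÷ 2 = 1 remainder 0
1 ÷ 2 = 0 remainder 1
Reading remainders bottom to top: 100000011000



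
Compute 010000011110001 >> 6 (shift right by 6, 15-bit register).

Original: 010000011110001 (decimal 8433)
Shift right by 6 positions
Drop the 6 low bits; fill with zeros on the left
Result: 000000010000011 (decimal 131)
Equivalent: 8433 >> 6 = 8433 ÷ 2^6 = 131



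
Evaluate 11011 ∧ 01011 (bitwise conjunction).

AND: 1 only when both bits are 1
  11011
& 01011
-------
  01011
Decimal: 27 & 11 = 11



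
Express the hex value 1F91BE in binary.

Convert each hex digit to 4 bits:
  1 = 0001
  F = 1111
  9 = 1001
  1 = 0001
  B = 1011
  E = 1110
Concatenate: 000111111001000110111110



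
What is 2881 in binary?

Using repeated division by 2:
2881 ÷ 2 = 1440 remainder 1
1440 ÷ 2 = 720 remainder 0
720 ÷ 2 = 360 remainder 0
360 ÷ 2 = 180 remainder 0
180 ÷ 2 = 90 remainder 0
90 ÷ 2 = 45 remainder 0
45 ÷ 2 = 22 remainder 1
22 ÷ 2 = 11 remainder 0
11 ÷ 2 = 5 remainder 1
5 ÷ 2 = 2 remainder 1
2 ÷ 2 = 1 remainder 0
1 ÷ 2 = 0 remainder 1
Reading remainders bottom to top: 101101000001



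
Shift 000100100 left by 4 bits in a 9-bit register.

Original: 000100100 (decimal 36)
Shift left by 4 positions
Append 4 zeros on the right and drop the 4 high bits that overflow the 9-bit width
Result: 001000000 (decimal 64)
Equivalent: 36 << 4 = 36 × 2^4 = 576, truncated to 9 bits = 64



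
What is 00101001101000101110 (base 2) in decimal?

Sum of powers of 2 for each 1-bit:
2^1 + 2^2 + 2^3 + 2^5 + 2^9 + 2^11 + 2^12 + 2^15 + 2^17
= 2 + 4 + 8 + 32 + 512 + 2048 + 4096 + 32768 + 131072
= 170542



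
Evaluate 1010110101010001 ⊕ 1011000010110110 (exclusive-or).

XOR: 1 when bits differ
  1010110101010001
^ 1011000010110110
------------------
  0001110111100111
Decimal: 44369 ^ 45238 = 7655



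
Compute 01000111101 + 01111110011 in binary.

Add column by column from the right: bit + bit + carry-in; write the sum mod 2, carry 1 when the sum is 2 or 3.
carry:  11111111110
        01000111101
+       01111110011
-------------------
       011000110000
(the carry out of the leftmost column, 0, becomes the leading bit)
Decimal check:
  01000111101 = 512 + 32 + 16 + 8 + 4 + 1 = 573
  01111110011 = 512 + 256 + 128 + 64 + 32 + 16 + 2 + 1 = 1011
  573 + 1011 = 1584, and 011000110000 = 1024 + 512 + 32 + 16 = 1584 ✓



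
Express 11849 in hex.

Using repeated division by 16 (digits 10–15 are A–F):
11849 ÷ 16 = 740 remainder 9
740 ÷ 16 = 46 remainder 4
46 ÷ 16 = 2 remainder 14 (E)
2 ÷ 16 = 0 remainder 2
Reading remainders bottom to top: 2E49



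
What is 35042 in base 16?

Using repeated division by 16 (digits 10–15 are A–F):
35042 ÷ 16 = 2190 remainder 2
2190 ÷ 16 = 136 remainder 14 (E)
136 ÷ 16 = 8 remainder 8
8 ÷ 16 = 0 remainder 8
Reading remainders bottom to top: 88E2



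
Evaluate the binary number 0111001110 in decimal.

Sum of powers of 2 for each 1-bit:
2^1 + 2^2 + 2^3 + 2^6 + 2^7 + 2^8
= 2 + 4 + 8 + 64 + 128 + 256
= 462



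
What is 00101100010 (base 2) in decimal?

Sum of powers of 2 for each 1-bit:
2^1 + 2^5 + 2^6 + 2^8
= 2 + 32 + 64 + 256
= 354



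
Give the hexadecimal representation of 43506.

Using repeated division by 16 (digits 10–15 are A–F):
43506 ÷ 16 = 2719 remainder 2
2719 ÷ 16 = 169 remainder 15 (F)
169 ÷ 16 = 10 remainder 9
10 ÷ 16 = 0 remainder 10 (A)
Reading remainders bottom to top: A9F2



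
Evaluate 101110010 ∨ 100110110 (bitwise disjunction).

OR: 1 when either bit is 1
  101110010
| 100110110
-----------
  101110110
Decimal: 370 | 310 = 374



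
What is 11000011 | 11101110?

OR: 1 when either bit is 1
  11000011
| 11101110
----------
  11101111
Decimal: 195 | 238 = 239



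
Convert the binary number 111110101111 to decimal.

Sum of powers of 2 for each 1-bit:
2^0 + 2^1 + 2^2 + 2^3 + 2^5 + 2^7 + 2^8 + 2^9 + 2^10 + 2^11
= 1 + 2 + 4 + 8 + 32 + 128 + 256 + 512 + 1024 + 2048
= 4015



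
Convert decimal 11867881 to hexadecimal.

Using repeated division by 16 (digits 10–15 are A–F):
11867881 ÷ 16 = 741742 remainder 9
741742 ÷ 16 = 46358 remainder 14 (E)
46358 ÷ 16 = 2897 remainder 6
2897 ÷ 16 = 181 remainder 1
181 ÷ 16 = 11 remainder 5
11 ÷ 16 = 0 remainder 11 (B)
Reading remainders bottom to top: B516E9



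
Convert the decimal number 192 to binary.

Using repeated division by 2:
192 ÷ 2 = 96 remainder 0
96 ÷ 2 = 48 remainder 0
48 ÷ 2 = 24 remainder 0
24 ÷ 2 = 12 remainder 0
12 ÷ 2 = 6 remainder 0
6 ÷ 2 = 3 remainder 0
3 ÷ 2 = 1 remainder 1
1 ÷ 2 = 0 remainder 1
Reading remainders bottom to top: 11000000



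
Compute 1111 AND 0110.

AND: 1 only when both bits are 1
  1111
& 0110
------
  0110
Decimal: 15 & 6 = 6



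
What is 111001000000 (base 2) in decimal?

Sum of powers of 2 for each 1-bit:
2^6 + 2^9 + 2^10 + 2^11
= 64 + 512 + 1024 + 2048
= 3648



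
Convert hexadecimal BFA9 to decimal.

Expand by place value (powers of 16):
Digit values: B = 11, F = 15, A = 10
BFA9 = 11 × 16^3 + 15 × 16^2 + 10 × 16^1 + 9 × 16^0
= 11 × 4096 + 15 × 256 + 10 × 16 + 9 × 1
= 45056 + 3840 + 160 + 9
= 49065



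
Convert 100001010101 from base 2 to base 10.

Sum of powers of 2 for each 1-bit:
2^0 + 2^2 + 2^4 + 2^6 + 2^11
= 1 + 4 + 16 + 64 + 2048
= 2133



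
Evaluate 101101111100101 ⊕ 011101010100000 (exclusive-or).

XOR: 1 when bits differ
  101101111100101
^ 011101010100000
-----------------
  110000101000101
Decimal: 23525 ^ 15008 = 24901



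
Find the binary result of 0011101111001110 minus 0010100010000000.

Method 1 - Direct subtraction (column by column from the right: bit − bit − borrow-in; if negative, add 2 and borrow 1 from the next column):
borrow: 0000000000000000
        0011101111001110
-       0010100010000000
------------------------
        0001001101001110

Method 2 - Add two's complement:
Two's complement of 0010100010000000: invert → 1101011101111111, add 1 → 1101011110000000
  0011101111001110
+ 1101011110000000
------------------
 10001001101001110  (end carry out of the top bit = 1)
Discarding the end carry: 0001001101001110
Decimal check:
  0011101111001110 = 8192 + 4096 + 2048 + 512 + 256 + 128 + 64 + 8 + 4 + 2 = 15310
  0010100010000000 = 8192 + 2048 + 128 = 10368
  15310 - 10368 = 4942, and 0001001101001110 = 4096 + 512 + 256 + 64 + 8 + 4 + 2 = 4942 ✓



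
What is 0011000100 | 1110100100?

OR: 1 when either bit is 1
  0011000100
| 1110100100
------------
  1111100100
Decimal: 196 | 932 = 996



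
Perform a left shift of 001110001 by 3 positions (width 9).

Original: 001110001 (decimal 113)
Shift left by 3 positions
Append 3 zeros on the right and drop the 3 high bits that overflow the 9-bit width
Result: 110001000 (decimal 392)
Equivalent: 113 << 3 = 113 × 2^3 = 904, truncated to 9 bits = 392



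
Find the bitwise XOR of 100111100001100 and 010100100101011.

XOR: 1 when bits differ
  100111100001100
^ 010100100101011
-----------------
  110011000100111
Decimal: 20236 ^ 10539 = 26151



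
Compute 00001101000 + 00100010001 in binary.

Add column by column from the right: bit + bit + carry-in; write the sum mod 2, carry 1 when the sum is 2 or 3.
carry:  00000000000
        00001101000
+       00100010001
-------------------
       000101111001
(the carry out of the leftmost column, 0, becomes the leading bit)
Decimal check:
  00001101000 = 64 + 32 + 8 = 104
  00100010001 = 256 + 16 + 1 = 273
  104 + 273 = 377, and 000101111001 = 256 + 64 + 32 + 16 + 8 + 1 = 377 ✓



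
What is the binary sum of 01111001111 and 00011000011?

Add column by column from the right: bit + bit + carry-in; write the sum mod 2, carry 1 when the sum is 2 or 3.
carry:  11110011110
        01111001111
+       00011000011
-------------------
       010010010010
(the carry out of the leftmost column, 0, becomes the leading bit)
Decimal check:
  01111001111 = 512 + 256 + 128 + 64 + 8 + 4 + 2 + 1 = 975
  00011000011 = 128 + 64 + 2 + 1 = 195
  975 + 195 = 1170, and 010010010010 = 1024 + 128 + 16 + 2 = 1170 ✓



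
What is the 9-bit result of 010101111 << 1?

Original: 010101111 (decimal 175)
Shift left by 1 position
Append 1 zero on the right
Result: 101011110 (decimal 350)
Equivalent: 175 << 1 = 175 × 2^1 = 350



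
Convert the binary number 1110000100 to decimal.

Sum of powers of 2 for each 1-bit:
2^2 + 2^7 + 2^8 + 2^9
= 4 + 128 + 256 + 512
= 900



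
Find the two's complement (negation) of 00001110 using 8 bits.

Original: 00001110
Step 1 - Invert all bits: 11110001
Step 2 - Add 1: 11110010
Verification: 00001110 + 11110010 = 100000000; discarding the end carry (carry out of the top bit) leaves the 8-bit value 00000000, as required for x + (-x)



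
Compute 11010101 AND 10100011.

AND: 1 only when both bits are 1
  11010101
& 10100011
----------
  10000001
Decimal: 213 & 163 = 129



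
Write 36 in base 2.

Using repeated division by 2:
36 ÷ 2 = 18 remainder 0
18 ÷ 2 = 9 remainder 0
9 ÷ 2 = 4 remainder 1
4 ÷ 2 = 2 remainder 0
2 ÷ 2 = 1 remainder 0
1 ÷ 2 = 0 remainder 1
Reading remainders bottom to top: 100100



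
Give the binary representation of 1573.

Using repeated division by 2:
1573 ÷ 2 = 786 remainder 1
786 ÷ 2 = 393 remainder 0
393 ÷ 2 = 196 remainder 1
196 ÷ 2 = 98 remainder 0
98 ÷ 2 = 49 remainder 0
49 ÷ 2 = 24 remainder 1
24 ÷ 2 = 12 remainder 0
12 ÷ 2 = 6 remainder 0
6 ÷ 2 = 3 remainder 0
3 ÷ 2 = 1 remainder 1
1 ÷ 2 = 0 remainder 1
Reading remainders bottom to top: 11000100101



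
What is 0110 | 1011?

OR: 1 when either bit is 1
  0110
| 1011
------
  1111
Decimal: 6 | 11 = 15



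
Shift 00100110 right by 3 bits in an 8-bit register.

Original: 00100110 (decimal 38)
Shift right by 3 positions
Drop the 3 low bits; fill with zeros on the left
Result: 00000100 (decimal 4)
Equivalent: 38 >> 3 = 38 ÷ 2^3 = 4



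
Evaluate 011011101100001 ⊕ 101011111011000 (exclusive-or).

XOR: 1 when bits differ
  011011101100001
^ 101011111011000
-----------------
  110000010111001
Decimal: 14177 ^ 22488 = 24761



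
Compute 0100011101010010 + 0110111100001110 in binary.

Add column by column from the right: bit + bit + carry-in; write the sum mod 2, carry 1 when the sum is 2 or 3.
carry:  1001111000111100
        0100011101010010
+       0110111100001110
------------------------
       01011011001100000
(the carry out of the leftmost column, 0, becomes the leading bit)
Decimal check:
  0100011101010010 = 16384 + 1024 + 512 + 256 + 64 + 16 + 2 = 18258
  0110111100001110 = 16384 + 8192 + 2048 + 1024 + 512 + 256 + 8 + 4 + 2 = 28430
  18258 + 28430 = 46688, and 01011011001100000 = 32768 + 8192 + 4096 + 1024 + 512 + 64 + 32 = 46688 ✓



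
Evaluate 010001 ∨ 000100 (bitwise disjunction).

OR: 1 when either bit is 1
  010001
| 000100
--------
  010101
Decimal: 17 | 4 = 21



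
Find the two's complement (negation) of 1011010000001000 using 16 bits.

Original (sign bit 1, negative): 1011010000001000
Step 1 - Invert all bits: 0100101111110111
Step 2 - Add 1: 0100101111111000
Verification: 1011010000001000 + 0100101111111000 = 10000000000000000; discarding the end carry (carry out of the top bit) leaves the 16-bit value 0000000000000000, as required for x + (-x)



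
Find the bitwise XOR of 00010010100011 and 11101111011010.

XOR: 1 when bits differ
  00010010100011
^ 11101111011010
----------------
  11111101111001
Decimal: 1187 ^ 15322 = 16249



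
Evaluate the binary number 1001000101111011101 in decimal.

Sum of powers of 2 for each 1-bit:
2^0 + 2^2 + 2^3 + 2^4 + 2^6 + 2^7 + 2^8 + 2^9 + 2^11 + 2^15 + 2^18
= 1 + 4 + 8 + 16 + 64 + 128 + 256 + 512 + 2048 + 32768 + 262144
= 297949



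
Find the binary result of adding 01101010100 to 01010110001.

Add column by column from the right: bit + bit + carry-in; write the sum mod 2, carry 1 when the sum is 2 or 3.
carry:  11111100000
        01101010100
+       01010110001
-------------------
       011000000101
(the carry out of the leftmost column, 0, becomes the leading bit)
Decimal check:
  01101010100 = 512 + 256 + 64 + 16 + 4 = 852
  01010110001 = 512 + 128 + 32 + 16 + 1 = 689
  852 + 689 = 1541, and 011000000101 = 1024 + 512 + 4 + 1 = 1541 ✓



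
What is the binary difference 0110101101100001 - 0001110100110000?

Method 1 - Direct subtraction (column by column from the right: bit − bit − borrow-in; if negative, add 2 and borrow 1 from the next column):
borrow: 0011100001100000
        0110101101100001
-       0001110100110000
------------------------
        0100111000110001

Method 2 - Add two's complement:
Two's complement of 0001110100110000: invert → 1110001011001111, add 1 → 1110001011010000
  0110101101100001
+ 1110001011010000
------------------
 10100111000110001  (end carry out of the top bit = 1)
Discarding the end carry: 0100111000110001
Decimal check:
  0110101101100001 = 16384 + 8192 + 2048 + 512 + 256 + 64 + 32 + 1 = 27489
  0001110100110000 = 4096 + 2048 + 1024 + 256 + 32 + 16 = 7472
  27489 - 7472 = 20017, and 0100111000110001 = 16384 + 2048 + 1024 + 512 + 32 + 16 + 1 = 20017 ✓



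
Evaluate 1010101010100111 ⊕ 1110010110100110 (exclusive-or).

XOR: 1 when bits differ
  1010101010100111
^ 1110010110100110
------------------
  0100111100000001
Decimal: 43687 ^ 58790 = 20225



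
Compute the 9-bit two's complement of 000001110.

Original: 000001110
Step 1 - Invert all bits: 111110001
Step 2 - Add 1: 111110010
Verification: 000001110 + 111110010 = 1000000000; discarding the end carry (carry out of the top bit) leaves the 9-bit value 000000000, as required for x + (-x)



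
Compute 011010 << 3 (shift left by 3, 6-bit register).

Original: 011010 (decimal 26)
Shift left by 3 positions
Append 3 zeros on the right and drop the 3 high bits that overflow the 6-bit width
Result: 010000 (decimal 16)
Equivalent: 26 << 3 = 26 × 2^3 = 208, truncated to 6 bits = 16



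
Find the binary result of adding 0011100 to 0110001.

Add column by column from the right: bit + bit + carry-in; write the sum mod 2, carry 1 when the sum is 2 or 3.
carry:  1100000
        0011100
+       0110001
---------------
       01001101
(the carry out of the leftmost column, 0, becomes the leading bit)
Decimal check:
  0011100 = 16 + 8 + 4 = 28
  0110001 = 32 + 16 + 1 = 49
  28 + 49 = 77, and 01001101 = 64 + 8 + 4 + 1 = 77 ✓



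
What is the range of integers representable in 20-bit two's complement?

For 20-bit two's complement:
Minimum: -2^19 = -524288
Maximum: 2^19 - 1 = 524287



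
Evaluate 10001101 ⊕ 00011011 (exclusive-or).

XOR: 1 when bits differ
  10001101
^ 00011011
----------
  10010110
Decimal: 141 ^ 27 = 150



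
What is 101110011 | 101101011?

OR: 1 when either bit is 1
  101110011
| 101101011
-----------
  101111011
Decimal: 371 | 363 = 379



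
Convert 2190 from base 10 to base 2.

Using repeated division by 2:
2190 ÷ 2 = 1095 remainder 0
1095 ÷ 2 = 547 remainder 1
547 ÷ 2 = 273 remainder 1
273 ÷ 2 = 136 remainder 1
136 ÷ 2 = 68 remainder 0
68 ÷ 2 = 34 remainder 0
34 ÷ 2 = 17 remainder 0
17 ÷ 2 = 8 remainder 1
8 ÷ 2 = 4 remainder 0
4 ÷ 2 = 2 remainder 0
2 ÷ 2 = 1 remainder 0
1 ÷ 2 = 0 remainder 1
Reading remainders bottom to top: 100010001110



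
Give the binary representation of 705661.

Using repeated division by 2:
705661 ÷ 2 = 352830 remainder 1
352830 ÷ 2 = 176415 remainder 0
176415 ÷ 2 = 88207 remainder 1
88207 ÷ 2 = 44103 remainder 1
44103 ÷ 2 = 22051 remainder 1
22051 ÷ 2 = 11025 remainder 1
11025 ÷ 2 = 5512 remainder 1
5512 ÷ 2 = 2756 remainder 0
2756 ÷ 2 = 1378 remainder 0
1378 ÷ 2 = 689 remainder 0
689 ÷ 2 = 344 remainder 1
344 ÷ 2 = 172 remainder 0
172 ÷ 2 = 86 remainder 0
86 ÷ 2 = 43 remainder 0
43 ÷ 2 = 21 remainder 1
21 ÷ 2 = 10 remainder 1
10 ÷ 2 = 5 remainder 0
5 ÷ 2 = 2 remainder 1
2 ÷ 2 = 1 remainder 0
1 ÷ 2 = 0 remainder 1
Reading remainders bottom to top: 10101100010001111101



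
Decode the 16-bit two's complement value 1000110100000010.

Binary: 1000110100000010
Sign bit: 1 (negative)
Invert: 0111001011111101
Add 1:  0111001011111110
Magnitude: 0111001011111110 = 16384 + 8192 + 4096 + 512 + 128 + 64 + 32 + 16 + 8 + 4 + 2 = 29438
Value: -29438



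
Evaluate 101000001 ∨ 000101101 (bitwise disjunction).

OR: 1 when either bit is 1
  101000001
| 000101101
-----------
  101101101
Decimal: 321 | 45 = 365



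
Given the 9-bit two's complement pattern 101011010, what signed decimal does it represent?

Binary: 101011010
Sign bit: 1 (negative)
Invert: 010100101
Add 1:  010100110
Magnitude: 010100110 = 128 + 32 + 4 + 2 = 166
Value: -166



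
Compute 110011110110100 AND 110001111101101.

AND: 1 only when both bits are 1
  110011110110100
& 110001111101101
-----------------
  110001110100100
Decimal: 26548 & 25581 = 25508



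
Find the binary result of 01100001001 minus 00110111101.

Method 1 - Direct subtraction (column by column from the right: bit − bit − borrow-in; if negative, add 2 and borrow 1 from the next column):
borrow: 01111111000
        01100001001
-       00110111101
-------------------
        00101001100

Method 2 - Add two's complement:
Two's complement of 00110111101: invert → 11001000010, add 1 → 11001000011
  01100001001
+ 11001000011
-------------
 100101001100  (end carry out of the top bit = 1)
Discarding the end carry: 00101001100
Decimal check:
  01100001001 = 512 + 256 + 8 + 1 = 777
  00110111101 = 256 + 128 + 32 + 16 + 8 + 4 + 1 = 445
  777 - 445 = 332, and 00101001100 = 256 + 64 + 8 + 4 = 332 ✓



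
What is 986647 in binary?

Using repeated division by 2:
986647 ÷ 2 = 493323 remainder 1
493323 ÷ 2 = 246661 remainder 1
246661 ÷ 2 = 123330 remainder 1
123330 ÷ 2 = 61665 remainder 0
61665 ÷ 2 = 30832 remainder 1
30832 ÷ 2 = 15416 remainder 0
15416 ÷ 2 = 7708 remainder 0
7708 ÷ 2 = 3854 remainder 0
3854 ÷ 2 = 1927 remainder 0
1927 ÷ 2 = 963 remainder 1
963 ÷ 2 = 481 remainder 1
481 ÷ 2 = 240 remainder 1
240 ÷ 2 = 120 remainder 0
120 ÷ 2 = 60 remainder 0
60 ÷ 2 = 30 remainder 0
30 ÷ 2 = 15 remainder 0
15 ÷ 2 = 7 remainder 1
7 ÷ 2 = 3 remainder 1
3 ÷ 2 = 1 remainder 1
1 ÷ 2 = 0 remainder 1
Reading remainders bottom to top: 11110000111000010111



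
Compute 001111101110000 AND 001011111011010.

AND: 1 only when both bits are 1
  001111101110000
& 001011111011010
-----------------
  001011101010000
Decimal: 8048 & 6106 = 5968



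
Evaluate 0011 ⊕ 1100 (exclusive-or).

XOR: 1 when bits differ
  0011
^ 1100
------
  1111
Decimal: 3 ^ 12 = 15



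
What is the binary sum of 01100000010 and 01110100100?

Add column by column from the right: bit + bit + carry-in; write the sum mod 2, carry 1 when the sum is 2 or 3.
carry:  11000000000
        01100000010
+       01110100100
-------------------
       011010100110
(the carry out of the leftmost column, 0, becomes the leading bit)
Decimal check:
  01100000010 = 512 + 256 + 2 = 770
  01110100100 = 512 + 256 + 128 + 32 + 4 = 932
  770 + 932 = 1702, and 011010100110 = 1024 + 512 + 128 + 32 + 4 + 2 = 1702 ✓



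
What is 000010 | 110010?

OR: 1 when either bit is 1
  000010
| 110010
--------
  110010
Decimal: 2 | 50 = 50



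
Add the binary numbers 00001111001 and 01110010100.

Add column by column from the right: bit + bit + carry-in; write the sum mod 2, carry 1 when the sum is 2 or 3.
carry:  11111100000
        00001111001
+       01110010100
-------------------
       010000001101
(the carry out of the leftmost column, 0, becomes the leading bit)
Decimal check:
  00001111001 = 64 + 32 + 16 + 8 + 1 = 121
  01110010100 = 512 + 256 + 128 + 16 + 4 = 916
  121 + 916 = 1037, and 010000001101 = 1024 + 8 + 4 + 1 = 1037 ✓



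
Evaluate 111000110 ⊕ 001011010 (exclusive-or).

XOR: 1 when bits differ
  111000110
^ 001011010
-----------
  110011100
Decimal: 454 ^ 90 = 412

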